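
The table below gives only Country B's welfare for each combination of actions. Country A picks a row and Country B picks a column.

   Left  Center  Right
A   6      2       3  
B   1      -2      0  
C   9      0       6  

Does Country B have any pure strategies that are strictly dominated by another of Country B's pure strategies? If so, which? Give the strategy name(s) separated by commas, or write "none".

Center, Right

Nothing dominates Left: Center at A (6>2); Right at A (6>3).
Left strictly dominates Center — A: 6>2, B: 1>-2, C: 9>0.
Right: dominated, since Left does at least as well everywhere (A: 6>3, B: 1>0, C: 9>6).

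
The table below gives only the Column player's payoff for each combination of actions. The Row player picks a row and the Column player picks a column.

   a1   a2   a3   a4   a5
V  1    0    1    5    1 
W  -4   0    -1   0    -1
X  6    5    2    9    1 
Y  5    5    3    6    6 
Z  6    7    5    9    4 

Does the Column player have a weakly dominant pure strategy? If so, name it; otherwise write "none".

a4 vs a1: V: 5>1, W: 0>-4, X: 9>6, Y: 6>5, Z: 9>6.
a4 vs a2: V: 5>0, W: 0=0, X: 9>5, Y: 6>5, Z: 9>7.
a4 vs a3: V: 5>1, W: 0>-1, X: 9>2, Y: 6>3, Z: 9>5.
a4 vs a5: V: 5>1, W: 0>-1, X: 9>1, Y: 6=6, Z: 9>4.
a4 is at least as good as every other strategy against every opponent action, so it is weakly dominant.

a4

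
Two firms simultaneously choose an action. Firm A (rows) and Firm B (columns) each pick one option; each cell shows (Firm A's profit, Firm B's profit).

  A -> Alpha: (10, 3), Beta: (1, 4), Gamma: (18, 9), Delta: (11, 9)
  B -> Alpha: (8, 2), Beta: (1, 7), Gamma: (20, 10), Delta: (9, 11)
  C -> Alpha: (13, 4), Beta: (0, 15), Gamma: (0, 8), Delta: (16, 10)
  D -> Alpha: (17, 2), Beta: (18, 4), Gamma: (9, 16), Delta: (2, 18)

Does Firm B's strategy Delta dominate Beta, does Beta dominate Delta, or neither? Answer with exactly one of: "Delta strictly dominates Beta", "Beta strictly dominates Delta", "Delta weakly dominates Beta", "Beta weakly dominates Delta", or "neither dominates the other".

Delta's payoffs vs Beta's, by Firm A's action — A: 9>4, B: 11>7, C: 10<15, D: 18>4.
Delta does better at A, B, D but worse at C; neither strategy dominates the other.

neither dominates the other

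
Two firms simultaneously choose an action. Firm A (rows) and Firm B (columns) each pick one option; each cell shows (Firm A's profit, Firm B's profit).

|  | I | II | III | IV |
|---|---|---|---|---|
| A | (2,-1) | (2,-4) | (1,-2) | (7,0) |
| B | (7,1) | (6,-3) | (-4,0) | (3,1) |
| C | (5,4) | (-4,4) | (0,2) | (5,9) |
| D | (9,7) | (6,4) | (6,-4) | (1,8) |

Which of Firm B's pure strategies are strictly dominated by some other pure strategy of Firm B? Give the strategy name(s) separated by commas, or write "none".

Nothing dominates I: II at A (-1>-4); III at A (-1>-2); IV at B (1=1).
IV strictly dominates II — A: 0>-4, B: 1>-3, C: 9>4, D: 8>4.
I strictly dominates III — A: -1>-2, B: 1>0, C: 4>2, D: 7>-4.
IV: no other strategy beats it everywhere (I at A (0>-1); II at A (0>-4); III at A (0>-2)).

II, III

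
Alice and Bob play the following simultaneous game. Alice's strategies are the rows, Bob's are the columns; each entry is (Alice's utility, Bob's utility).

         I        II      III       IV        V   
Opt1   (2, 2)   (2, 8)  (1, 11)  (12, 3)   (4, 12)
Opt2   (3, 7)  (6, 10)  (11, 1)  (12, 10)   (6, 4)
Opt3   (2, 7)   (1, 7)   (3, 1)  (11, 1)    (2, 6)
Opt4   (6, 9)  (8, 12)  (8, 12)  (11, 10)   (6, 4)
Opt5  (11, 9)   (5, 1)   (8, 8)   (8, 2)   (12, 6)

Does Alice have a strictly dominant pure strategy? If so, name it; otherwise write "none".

none

Opt1 fails to dominate Opt2 at I (2<3).
Opt2 fails to dominate Opt1 at IV (12=12).
Opt3 fails to dominate Opt1 at I (2=2).
Opt4 fails to dominate Opt1 at IV (11<12).
Opt5 fails to dominate Opt1 at IV (8<12).
No single strategy dominates all the others.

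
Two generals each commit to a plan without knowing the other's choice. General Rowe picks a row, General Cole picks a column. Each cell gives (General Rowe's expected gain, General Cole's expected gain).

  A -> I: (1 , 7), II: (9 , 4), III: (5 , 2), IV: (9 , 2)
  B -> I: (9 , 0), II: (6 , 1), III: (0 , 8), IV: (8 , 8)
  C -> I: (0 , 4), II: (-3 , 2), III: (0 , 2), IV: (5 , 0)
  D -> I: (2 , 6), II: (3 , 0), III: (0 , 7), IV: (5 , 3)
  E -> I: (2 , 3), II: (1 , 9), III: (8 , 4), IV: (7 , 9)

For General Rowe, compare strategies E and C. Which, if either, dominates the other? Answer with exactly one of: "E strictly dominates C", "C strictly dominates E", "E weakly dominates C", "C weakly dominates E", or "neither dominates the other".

E strictly dominates C

Compare E to C across each choice by General Cole: I: 2>0, II: 1>-3, III: 8>0, IV: 7>5.
E gives a strictly higher payoff against each choice by General Cole, so E strictly dominates C.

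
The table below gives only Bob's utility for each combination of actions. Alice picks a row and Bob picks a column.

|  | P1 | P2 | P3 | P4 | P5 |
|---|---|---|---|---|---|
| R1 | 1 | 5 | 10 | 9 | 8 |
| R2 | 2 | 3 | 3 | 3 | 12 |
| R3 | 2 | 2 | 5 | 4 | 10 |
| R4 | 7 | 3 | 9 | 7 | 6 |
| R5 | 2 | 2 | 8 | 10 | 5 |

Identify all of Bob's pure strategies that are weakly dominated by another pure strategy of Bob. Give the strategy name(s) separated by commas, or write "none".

P1, P2

P3 weakly dominates P1 — R1: 10>1, R2: 3>2, R3: 5>2, R4: 9>7, R5: 8>2.
P2 is weakly dominated by P3 (R1: 10>5, R2: 3=3, R3: 5>2, R4: 9>3, R5: 8>2).
P3 is not dominated — it holds its own against P1 at R1 (10>1); P2 at R1 (10>5); P4 at R1 (10>9); P5 at R1 (10>8).
P4: no other strategy beats it everywhere (P1 at R1 (9>1); P2 at R1 (9>5); P3 at R5 (10>8); P5 at R1 (9>8)).
P5: no other strategy beats it everywhere (P1 at R1 (8>1); P2 at R1 (8>5); P3 at R2 (12>3); P4 at R2 (12>3)).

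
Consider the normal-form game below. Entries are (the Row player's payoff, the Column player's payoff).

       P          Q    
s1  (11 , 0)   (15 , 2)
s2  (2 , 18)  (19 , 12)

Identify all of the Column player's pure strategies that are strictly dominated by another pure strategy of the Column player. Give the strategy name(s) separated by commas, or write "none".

none

P: no other strategy beats it everywhere (Q at s2 (18>12)).
Q: no other strategy beats it everywhere (P at s1 (2>0)).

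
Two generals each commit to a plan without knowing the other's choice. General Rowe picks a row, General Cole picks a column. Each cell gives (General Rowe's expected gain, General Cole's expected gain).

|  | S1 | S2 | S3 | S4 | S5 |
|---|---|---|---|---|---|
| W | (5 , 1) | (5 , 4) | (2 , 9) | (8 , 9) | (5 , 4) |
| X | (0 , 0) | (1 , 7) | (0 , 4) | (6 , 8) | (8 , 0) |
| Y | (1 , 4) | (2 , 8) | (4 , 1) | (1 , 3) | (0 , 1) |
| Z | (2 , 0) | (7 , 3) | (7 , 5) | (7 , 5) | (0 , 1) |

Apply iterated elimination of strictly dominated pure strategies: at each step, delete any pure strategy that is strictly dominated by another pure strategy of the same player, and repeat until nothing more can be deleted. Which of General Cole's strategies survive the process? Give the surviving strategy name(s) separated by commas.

S3, S4

For General Cole, S2 strictly dominates S1 on the remaining rows (W: 4>1, X: 7>0, Y: 8>4, Z: 3>0); eliminate S1.
General Cole's strategy S5 is strictly dominated by S4 (W: 9>4, X: 8>0, Y: 3>1, Z: 5>1) and is removed.
General Rowe's strategy X is strictly dominated by W (S2: 5>1, S3: 2>0, S4: 8>6) and is removed.
Row Y is eliminated: Z beats it against every remaining column (S2: 7>2, S3: 7>4, S4: 7>1).
Column S2 is eliminated: S3 beats it against every remaining row (W: 9>4, Z: 5>3).
Among the remaining strategies, none is strictly dominated by another pure strategy of the same player, so the elimination stops.
Surviving strategies — General Rowe: {W, Z}; General Cole: {S3, S4}.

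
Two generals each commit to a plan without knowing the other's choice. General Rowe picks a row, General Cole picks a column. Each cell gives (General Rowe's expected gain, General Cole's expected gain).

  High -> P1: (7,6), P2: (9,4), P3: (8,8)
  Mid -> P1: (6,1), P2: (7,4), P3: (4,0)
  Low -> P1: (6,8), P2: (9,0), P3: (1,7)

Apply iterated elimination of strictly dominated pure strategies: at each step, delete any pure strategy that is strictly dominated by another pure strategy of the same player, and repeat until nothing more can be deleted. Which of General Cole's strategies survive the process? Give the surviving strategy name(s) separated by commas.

P3

General Rowe's strategy Mid is strictly dominated by High (P1: 7>6, P2: 9>7, P3: 8>4) and is removed.
General Cole's strategy P2 is strictly dominated by P1 (High: 6>4, Low: 8>0) and is removed.
For General Rowe, High strictly dominates Low on the remaining columns (P1: 7>6, P3: 8>1); eliminate Low.
For General Cole, P3 strictly dominates P1 on the remaining rows (High: 8>6); eliminate P1.
Among the remaining strategies, none is strictly dominated by another pure strategy of the same player, so the elimination stops.
Surviving strategies — General Rowe: {High}; General Cole: {P3}.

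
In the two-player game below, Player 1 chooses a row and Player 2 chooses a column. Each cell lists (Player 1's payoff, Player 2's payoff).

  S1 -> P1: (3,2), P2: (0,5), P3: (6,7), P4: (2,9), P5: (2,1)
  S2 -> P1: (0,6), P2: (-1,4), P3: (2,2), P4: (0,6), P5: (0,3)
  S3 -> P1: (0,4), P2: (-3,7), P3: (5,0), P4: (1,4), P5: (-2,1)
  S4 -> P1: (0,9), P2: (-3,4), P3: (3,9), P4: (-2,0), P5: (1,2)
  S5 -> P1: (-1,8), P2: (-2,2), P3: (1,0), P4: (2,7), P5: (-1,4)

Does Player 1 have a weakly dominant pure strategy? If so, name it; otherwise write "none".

S1 vs S2: P1: 3>0, P2: 0>-1, P3: 6>2, P4: 2>0, P5: 2>0.
S1 vs S3: P1: 3>0, P2: 0>-3, P3: 6>5, P4: 2>1, P5: 2>-2.
S1 vs S4: P1: 3>0, P2: 0>-3, P3: 6>3, P4: 2>-2, P5: 2>1.
S1 vs S5: P1: 3>-1, P2: 0>-2, P3: 6>1, P4: 2=2, P5: 2>-1.
S1 is at least as good as every other strategy against every opponent action, so it is weakly dominant.

S1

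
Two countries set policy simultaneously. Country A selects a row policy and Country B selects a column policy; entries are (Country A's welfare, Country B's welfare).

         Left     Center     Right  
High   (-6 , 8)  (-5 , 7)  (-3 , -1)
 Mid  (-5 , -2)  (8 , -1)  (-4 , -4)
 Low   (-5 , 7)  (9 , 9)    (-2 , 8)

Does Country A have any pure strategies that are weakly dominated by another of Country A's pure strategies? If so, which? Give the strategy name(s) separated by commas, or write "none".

High, Mid

High: dominated, since Low does at least as well everywhere (Left: -5>-6, Center: 9>-5, Right: -2>-3).
Mid is weakly dominated by Low (Left: -5=-5, Center: 9>8, Right: -2>-4).
Low: no other strategy beats it everywhere (High at Left (-5>-6); Mid at Center (9>8)).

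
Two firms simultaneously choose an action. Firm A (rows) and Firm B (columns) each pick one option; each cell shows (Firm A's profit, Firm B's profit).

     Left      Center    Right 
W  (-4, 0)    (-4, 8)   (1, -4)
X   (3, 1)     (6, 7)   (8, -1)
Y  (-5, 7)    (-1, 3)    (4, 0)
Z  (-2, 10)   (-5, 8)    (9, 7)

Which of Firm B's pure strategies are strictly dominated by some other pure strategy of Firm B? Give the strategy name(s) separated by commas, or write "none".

Right

Nothing dominates Left: Center at Y (7>3); Right at W (0>-4).
Center is not dominated — it holds its own against Left at W (8>0); Right at W (8>-4).
Left strictly dominates Right — W: 0>-4, X: 1>-1, Y: 7>0, Z: 10>7.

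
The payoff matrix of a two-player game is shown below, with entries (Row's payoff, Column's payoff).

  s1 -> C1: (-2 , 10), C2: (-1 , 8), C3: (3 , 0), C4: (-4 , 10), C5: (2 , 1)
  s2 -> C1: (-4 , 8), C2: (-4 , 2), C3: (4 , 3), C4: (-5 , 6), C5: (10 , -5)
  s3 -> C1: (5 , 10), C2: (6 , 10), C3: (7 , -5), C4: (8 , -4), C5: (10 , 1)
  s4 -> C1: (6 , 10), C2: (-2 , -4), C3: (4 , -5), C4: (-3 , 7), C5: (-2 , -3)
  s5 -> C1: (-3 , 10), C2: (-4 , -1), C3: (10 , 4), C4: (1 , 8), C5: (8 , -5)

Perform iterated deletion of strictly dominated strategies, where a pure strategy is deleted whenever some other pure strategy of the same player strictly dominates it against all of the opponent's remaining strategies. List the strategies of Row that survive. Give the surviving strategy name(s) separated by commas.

s3, s4

Row s1 is eliminated: s3 beats it against every remaining column (C1: 5>-2, C2: 6>-1, C3: 7>3, C4: 8>-4, C5: 10>2).
For Column, C1 strictly dominates C3 on the remaining rows (s2: 8>3, s3: 10>-5, s4: 10>-5, s5: 10>4); eliminate C3.
For Row, s3 strictly dominates s5 on the remaining columns (C1: 5>-3, C2: 6>-4, C4: 8>1, C5: 10>8); eliminate s5.
Column C4 is eliminated: C1 beats it against every remaining row (s2: 8>6, s3: 10>-4, s4: 10>7).
For Column, C1 strictly dominates C5 on the remaining rows (s2: 8>-5, s3: 10>1, s4: 10>-3); eliminate C5.
For Row, s3 strictly dominates s2 on the remaining columns (C1: 5>-4, C2: 6>-4); eliminate s2.
Among the remaining strategies, none is strictly dominated by another pure strategy of the same player, so the elimination stops.
Surviving strategies — Row: {s3, s4}; Column: {C1, C2}.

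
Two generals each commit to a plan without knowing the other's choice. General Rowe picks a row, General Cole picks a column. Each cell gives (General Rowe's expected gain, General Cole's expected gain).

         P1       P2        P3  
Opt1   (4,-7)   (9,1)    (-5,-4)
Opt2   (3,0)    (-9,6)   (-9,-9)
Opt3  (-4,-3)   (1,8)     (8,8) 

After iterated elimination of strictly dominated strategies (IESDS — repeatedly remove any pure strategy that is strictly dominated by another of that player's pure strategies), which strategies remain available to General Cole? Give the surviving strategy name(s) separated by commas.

Row Opt2 is eliminated: Opt1 beats it against every remaining column (P1: 4>3, P2: 9>-9, P3: -5>-9).
Column P1 is eliminated: P2 beats it against every remaining row (Opt1: 1>-7, Opt3: 8>-3).
Among the remaining strategies, none is strictly dominated by another pure strategy of the same player, so the elimination stops.
Surviving strategies — General Rowe: {Opt1, Opt3}; General Cole: {P2, P3}.

P2, P3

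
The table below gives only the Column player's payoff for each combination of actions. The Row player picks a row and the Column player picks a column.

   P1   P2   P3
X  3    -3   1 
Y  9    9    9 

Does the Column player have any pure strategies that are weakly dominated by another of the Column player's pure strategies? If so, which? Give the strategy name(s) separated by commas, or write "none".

P1: no other strategy beats it everywhere (P2 at X (3>-3); P3 at X (3>1)).
P1 weakly dominates P2 — X: 3>-3, Y: 9=9.
P3: dominated, since P1 does at least as well everywhere (X: 3>1, Y: 9=9).

P2, P3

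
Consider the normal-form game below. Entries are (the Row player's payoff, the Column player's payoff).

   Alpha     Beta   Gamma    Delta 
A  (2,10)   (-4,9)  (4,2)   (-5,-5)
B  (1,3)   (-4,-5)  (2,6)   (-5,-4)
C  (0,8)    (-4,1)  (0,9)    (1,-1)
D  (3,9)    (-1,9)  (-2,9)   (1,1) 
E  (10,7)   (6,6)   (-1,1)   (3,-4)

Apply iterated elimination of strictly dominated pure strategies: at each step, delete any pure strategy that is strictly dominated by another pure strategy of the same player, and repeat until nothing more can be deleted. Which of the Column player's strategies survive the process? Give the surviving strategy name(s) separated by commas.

Alpha

For the Row player, E strictly dominates D on the remaining columns (Alpha: 10>3, Beta: 6>-1, Gamma: -1>-2, Delta: 3>1); eliminate D.
The Column player's strategy Beta is strictly dominated by Alpha (A: 10>9, B: 3>-5, C: 8>1, E: 7>6) and is removed.
The Column player's strategy Delta is strictly dominated by Alpha (A: 10>-5, B: 3>-4, C: 8>-1, E: 7>-4) and is removed.
For the Row player, A strictly dominates B on the remaining columns (Alpha: 2>1, Gamma: 4>2); eliminate B.
Row C is eliminated: A beats it against every remaining column (Alpha: 2>0, Gamma: 4>0).
For the Column player, Alpha strictly dominates Gamma on the remaining rows (A: 10>2, E: 7>1); eliminate Gamma.
The Row player's strategy A is strictly dominated by E (Alpha: 10>2) and is removed.
Among the remaining strategies, none is strictly dominated by another pure strategy of the same player, so the elimination stops.
Surviving strategies — the Row player: {E}; the Column player: {Alpha}.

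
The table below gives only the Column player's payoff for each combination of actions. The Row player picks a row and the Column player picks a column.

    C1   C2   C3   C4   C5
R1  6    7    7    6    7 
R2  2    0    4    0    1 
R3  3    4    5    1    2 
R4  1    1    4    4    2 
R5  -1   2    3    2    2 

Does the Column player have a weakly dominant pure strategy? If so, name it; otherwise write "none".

C3

C3 vs C1: R1: 7>6, R2: 4>2, R3: 5>3, R4: 4>1, R5: 3>-1.
C3 vs C2: R1: 7=7, R2: 4>0, R3: 5>4, R4: 4>1, R5: 3>2.
C3 vs C4: R1: 7>6, R2: 4>0, R3: 5>1, R4: 4=4, R5: 3>2.
C3 vs C5: R1: 7=7, R2: 4>1, R3: 5>2, R4: 4>2, R5: 3>2.
C3 is at least as good as every other strategy against every opponent action, so it is weakly dominant.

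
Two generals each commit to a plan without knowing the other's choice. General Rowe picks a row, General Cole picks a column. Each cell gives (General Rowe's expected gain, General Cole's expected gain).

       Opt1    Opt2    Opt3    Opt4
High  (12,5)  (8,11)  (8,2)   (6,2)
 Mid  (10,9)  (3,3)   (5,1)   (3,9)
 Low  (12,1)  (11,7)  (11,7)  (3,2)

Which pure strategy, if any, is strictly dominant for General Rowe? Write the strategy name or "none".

High fails to dominate Low at Opt1 (12=12).
Mid fails to dominate High at Opt1 (10<12).
Low fails to dominate High at Opt1 (12=12).
No single strategy dominates all the others.

none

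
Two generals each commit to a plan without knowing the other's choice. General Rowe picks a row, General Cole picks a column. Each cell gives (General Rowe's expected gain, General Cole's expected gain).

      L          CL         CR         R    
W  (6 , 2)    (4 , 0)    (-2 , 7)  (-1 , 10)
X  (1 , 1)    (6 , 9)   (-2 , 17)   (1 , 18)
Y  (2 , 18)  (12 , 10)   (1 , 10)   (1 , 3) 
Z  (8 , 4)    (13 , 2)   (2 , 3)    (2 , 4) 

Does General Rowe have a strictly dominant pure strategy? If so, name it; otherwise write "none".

Z

Z vs W: L: 8>6, CL: 13>4, CR: 2>-2, R: 2>-1.
Z vs X: L: 8>1, CL: 13>6, CR: 2>-2, R: 2>1.
Z vs Y: L: 8>2, CL: 13>12, CR: 2>1, R: 2>1.
Z strictly beats every other strategy against every opponent action, so it is strictly dominant.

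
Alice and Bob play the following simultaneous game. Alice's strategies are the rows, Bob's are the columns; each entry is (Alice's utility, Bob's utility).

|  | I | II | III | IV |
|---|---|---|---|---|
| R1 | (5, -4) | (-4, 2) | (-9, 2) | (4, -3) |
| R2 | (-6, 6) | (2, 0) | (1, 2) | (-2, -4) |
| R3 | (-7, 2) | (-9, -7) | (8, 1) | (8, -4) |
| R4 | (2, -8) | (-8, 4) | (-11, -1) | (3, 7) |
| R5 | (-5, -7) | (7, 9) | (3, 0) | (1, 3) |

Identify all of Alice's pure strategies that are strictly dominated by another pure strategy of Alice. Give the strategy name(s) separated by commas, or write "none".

R1: no other strategy beats it everywhere (R2 at I (5>-6); R3 at I (5>-7); R4 at I (5>2); R5 at I (5>-5)).
R5 strictly dominates R2 — I: -5>-6, II: 7>2, III: 3>1, IV: 1>-2.
Nothing dominates R3: R1 at III (8>-9); R2 at III (8>1); R4 at III (8>-11); R5 at III (8>3).
R4: dominated, since R1 does at least as well everywhere (I: 5>2, II: -4>-8, III: -9>-11, IV: 4>3).
Nothing dominates R5: R1 at II (7>-4); R2 at I (-5>-6); R3 at I (-5>-7); R4 at II (7>-8).

R2, R4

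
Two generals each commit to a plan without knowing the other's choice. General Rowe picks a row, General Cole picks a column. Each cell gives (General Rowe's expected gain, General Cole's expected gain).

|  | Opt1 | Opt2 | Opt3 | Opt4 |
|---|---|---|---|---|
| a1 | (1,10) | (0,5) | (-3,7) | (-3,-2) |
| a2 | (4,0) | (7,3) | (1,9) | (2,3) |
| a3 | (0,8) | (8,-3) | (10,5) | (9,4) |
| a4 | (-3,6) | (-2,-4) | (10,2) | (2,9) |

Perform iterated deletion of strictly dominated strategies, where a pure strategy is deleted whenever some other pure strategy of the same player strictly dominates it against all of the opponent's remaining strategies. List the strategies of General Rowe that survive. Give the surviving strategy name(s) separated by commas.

General Rowe's strategy a1 is strictly dominated by a2 (Opt1: 4>1, Opt2: 7>0, Opt3: 1>-3, Opt4: 2>-3) and is removed.
For General Cole, Opt3 strictly dominates Opt2 on the remaining rows (a2: 9>3, a3: 5>-3, a4: 2>-4); eliminate Opt2.
Among the remaining strategies, none is strictly dominated by another pure strategy of the same player, so the elimination stops.
Surviving strategies — General Rowe: {a2, a3, a4}; General Cole: {Opt1, Opt3, Opt4}.

a2, a3, a4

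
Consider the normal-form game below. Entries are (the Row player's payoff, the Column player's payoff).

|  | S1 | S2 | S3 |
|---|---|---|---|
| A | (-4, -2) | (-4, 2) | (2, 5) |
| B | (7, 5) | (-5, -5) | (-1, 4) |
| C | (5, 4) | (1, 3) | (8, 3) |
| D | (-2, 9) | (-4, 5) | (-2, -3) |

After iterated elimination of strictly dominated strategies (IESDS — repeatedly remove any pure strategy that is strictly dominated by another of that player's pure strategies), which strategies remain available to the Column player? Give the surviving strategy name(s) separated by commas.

S1

The Row player's strategy A is strictly dominated by C (S1: 5>-4, S2: 1>-4, S3: 8>2) and is removed.
Row D is eliminated: C beats it against every remaining column (S1: 5>-2, S2: 1>-4, S3: 8>-2).
For the Column player, S1 strictly dominates S2 on the remaining rows (B: 5>-5, C: 4>3); eliminate S2.
Column S3 is eliminated: S1 beats it against every remaining row (B: 5>4, C: 4>3).
Row C is eliminated: B beats it against every remaining column (S1: 7>5).
Among the remaining strategies, none is strictly dominated by another pure strategy of the same player, so the elimination stops.
Surviving strategies — the Row player: {B}; the Column player: {S1}.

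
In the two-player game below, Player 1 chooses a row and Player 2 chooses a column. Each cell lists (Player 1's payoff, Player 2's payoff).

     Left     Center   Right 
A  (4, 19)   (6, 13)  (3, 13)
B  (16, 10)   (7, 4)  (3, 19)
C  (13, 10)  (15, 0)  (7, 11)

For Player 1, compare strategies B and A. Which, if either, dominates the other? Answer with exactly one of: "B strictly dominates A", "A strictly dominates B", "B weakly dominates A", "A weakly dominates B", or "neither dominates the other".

B weakly dominates A

Compare B to A across each opponent action: Left: 16>4, Center: 7>6, Right: 3=3.
B is at least as good everywhere and strictly better somewhere (tied only at Right), so B weakly but not strictly dominates A.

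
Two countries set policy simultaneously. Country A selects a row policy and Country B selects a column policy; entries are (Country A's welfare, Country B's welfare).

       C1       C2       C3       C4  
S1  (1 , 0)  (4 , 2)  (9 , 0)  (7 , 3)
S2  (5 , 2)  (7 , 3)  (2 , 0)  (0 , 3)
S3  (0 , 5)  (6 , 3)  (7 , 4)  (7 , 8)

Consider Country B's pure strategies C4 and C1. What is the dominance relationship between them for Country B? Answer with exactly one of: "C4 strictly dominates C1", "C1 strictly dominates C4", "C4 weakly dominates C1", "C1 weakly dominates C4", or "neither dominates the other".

Compare C4 to C1 across each choice by Country A: S1: 3>0, S2: 3>2, S3: 8>5.
Every comparison favours C4, so C4 strictly dominates C1.

C4 strictly dominates C1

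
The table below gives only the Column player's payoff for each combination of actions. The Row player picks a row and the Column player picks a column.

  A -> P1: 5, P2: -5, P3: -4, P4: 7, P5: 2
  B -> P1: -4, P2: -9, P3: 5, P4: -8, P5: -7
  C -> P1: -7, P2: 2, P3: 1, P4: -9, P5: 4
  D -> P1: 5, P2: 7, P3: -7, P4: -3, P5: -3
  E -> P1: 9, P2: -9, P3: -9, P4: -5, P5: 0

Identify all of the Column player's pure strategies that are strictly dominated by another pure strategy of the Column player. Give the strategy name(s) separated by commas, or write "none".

none

Nothing dominates P1: P2 at A (5>-5); P3 at A (5>-4); P4 at B (-4>-8); P5 at A (5>2).
P2: no other strategy beats it everywhere (P1 at C (2>-7); P3 at C (2>1); P4 at C (2>-9); P5 at D (7>-3)).
Nothing dominates P3: P1 at B (5>-4); P2 at A (-4>-5); P4 at B (5>-8); P5 at B (5>-7).
P4 is not dominated — it holds its own against P1 at A (7>5); P2 at A (7>-5); P3 at A (7>-4); P5 at A (7>2).
P5 is not dominated — it holds its own against P1 at C (4>-7); P2 at A (2>-5); P3 at A (2>-4); P4 at B (-7>-8).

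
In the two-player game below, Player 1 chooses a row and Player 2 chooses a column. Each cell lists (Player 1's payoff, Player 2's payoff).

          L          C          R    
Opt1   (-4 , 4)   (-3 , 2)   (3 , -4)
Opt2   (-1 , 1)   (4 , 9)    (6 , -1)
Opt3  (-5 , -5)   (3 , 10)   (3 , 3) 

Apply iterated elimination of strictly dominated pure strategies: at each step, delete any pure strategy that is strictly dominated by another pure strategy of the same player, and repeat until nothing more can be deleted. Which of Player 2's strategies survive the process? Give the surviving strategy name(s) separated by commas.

For Player 1, Opt2 strictly dominates Opt1 on the remaining columns (L: -1>-4, C: 4>-3, R: 6>3); eliminate Opt1.
For Player 1, Opt2 strictly dominates Opt3 on the remaining columns (L: -1>-5, C: 4>3, R: 6>3); eliminate Opt3.
Column L is eliminated: C beats it against every remaining row (Opt2: 9>1).
Column R is eliminated: C beats it against every remaining row (Opt2: 9>-1).
Among the remaining strategies, none is strictly dominated by another pure strategy of the same player, so the elimination stops.
Surviving strategies — Player 1: {Opt2}; Player 2: {C}.

C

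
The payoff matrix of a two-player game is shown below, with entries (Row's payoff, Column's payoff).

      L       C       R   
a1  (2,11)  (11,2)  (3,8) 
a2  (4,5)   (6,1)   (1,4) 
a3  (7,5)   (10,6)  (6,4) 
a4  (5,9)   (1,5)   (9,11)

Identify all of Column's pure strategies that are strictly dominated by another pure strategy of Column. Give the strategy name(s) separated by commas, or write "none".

none

Nothing dominates L: C at a1 (11>2); R at a1 (11>8).
Nothing dominates C: L at a3 (6>5); R at a3 (6>4).
Nothing dominates R: L at a4 (11>9); C at a1 (8>2).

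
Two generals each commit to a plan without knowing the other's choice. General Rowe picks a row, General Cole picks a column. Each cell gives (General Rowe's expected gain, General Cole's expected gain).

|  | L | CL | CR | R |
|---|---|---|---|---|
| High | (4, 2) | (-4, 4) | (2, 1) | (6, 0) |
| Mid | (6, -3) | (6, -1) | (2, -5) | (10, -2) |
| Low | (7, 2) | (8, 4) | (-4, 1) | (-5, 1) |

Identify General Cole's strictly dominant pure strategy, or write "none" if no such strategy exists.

CL

CL vs L: High: 4>2, Mid: -1>-3, Low: 4>2.
CL vs CR: High: 4>1, Mid: -1>-5, Low: 4>1.
CL vs R: High: 4>0, Mid: -1>-2, Low: 4>1.
CL strictly beats every other strategy against every opponent action, so it is strictly dominant.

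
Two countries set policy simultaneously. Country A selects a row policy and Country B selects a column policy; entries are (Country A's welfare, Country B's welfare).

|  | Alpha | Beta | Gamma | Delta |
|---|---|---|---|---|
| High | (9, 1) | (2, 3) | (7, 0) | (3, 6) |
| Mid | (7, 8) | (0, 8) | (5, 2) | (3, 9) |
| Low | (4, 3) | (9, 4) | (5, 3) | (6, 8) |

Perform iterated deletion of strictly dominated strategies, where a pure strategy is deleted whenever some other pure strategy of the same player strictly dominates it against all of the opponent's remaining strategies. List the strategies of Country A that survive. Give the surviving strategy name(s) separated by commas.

For Country B, Delta strictly dominates Alpha on the remaining rows (High: 6>1, Mid: 9>8, Low: 8>3); eliminate Alpha.
For Country B, Delta strictly dominates Beta on the remaining rows (High: 6>3, Mid: 9>8, Low: 8>4); eliminate Beta.
Country B's strategy Gamma is strictly dominated by Delta (High: 6>0, Mid: 9>2, Low: 8>3) and is removed.
Country A's strategy High is strictly dominated by Low (Delta: 6>3) and is removed.
Row Mid is eliminated: Low beats it against every remaining column (Delta: 6>3).
Among the remaining strategies, none is strictly dominated by another pure strategy of the same player, so the elimination stops.
Surviving strategies — Country A: {Low}; Country B: {Delta}.

Low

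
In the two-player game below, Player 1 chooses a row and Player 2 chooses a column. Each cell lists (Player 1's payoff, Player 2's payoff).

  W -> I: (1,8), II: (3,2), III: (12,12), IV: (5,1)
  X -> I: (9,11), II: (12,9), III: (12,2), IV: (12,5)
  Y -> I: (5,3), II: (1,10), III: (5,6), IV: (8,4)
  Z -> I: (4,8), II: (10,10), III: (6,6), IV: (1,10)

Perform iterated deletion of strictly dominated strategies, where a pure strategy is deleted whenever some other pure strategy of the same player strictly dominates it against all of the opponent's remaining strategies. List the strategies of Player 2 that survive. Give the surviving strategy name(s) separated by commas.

I, III

Player 1's strategy Y is strictly dominated by X (I: 9>5, II: 12>1, III: 12>5, IV: 12>8) and is removed.
Player 1's strategy Z is strictly dominated by X (I: 9>4, II: 12>10, III: 12>6, IV: 12>1) and is removed.
Player 2's strategy II is strictly dominated by I (W: 8>2, X: 11>9) and is removed.
Player 2's strategy IV is strictly dominated by I (W: 8>1, X: 11>5) and is removed.
Among the remaining strategies, none is strictly dominated by another pure strategy of the same player, so the elimination stops.
Surviving strategies — Player 1: {W, X}; Player 2: {I, III}.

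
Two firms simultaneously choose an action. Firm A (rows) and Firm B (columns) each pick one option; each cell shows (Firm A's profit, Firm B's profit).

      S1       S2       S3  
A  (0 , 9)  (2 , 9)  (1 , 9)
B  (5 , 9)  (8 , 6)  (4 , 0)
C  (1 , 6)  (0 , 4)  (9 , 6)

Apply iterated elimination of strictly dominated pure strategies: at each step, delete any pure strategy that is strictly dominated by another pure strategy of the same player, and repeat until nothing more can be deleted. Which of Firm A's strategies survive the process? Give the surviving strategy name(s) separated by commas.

B, C

Firm A's strategy A is strictly dominated by B (S1: 5>0, S2: 8>2, S3: 4>1) and is removed.
Column S2 is eliminated: S1 beats it against every remaining row (B: 9>6, C: 6>4).
Among the remaining strategies, none is strictly dominated by another pure strategy of the same player, so the elimination stops.
Surviving strategies — Firm A: {B, C}; Firm B: {S1, S3}.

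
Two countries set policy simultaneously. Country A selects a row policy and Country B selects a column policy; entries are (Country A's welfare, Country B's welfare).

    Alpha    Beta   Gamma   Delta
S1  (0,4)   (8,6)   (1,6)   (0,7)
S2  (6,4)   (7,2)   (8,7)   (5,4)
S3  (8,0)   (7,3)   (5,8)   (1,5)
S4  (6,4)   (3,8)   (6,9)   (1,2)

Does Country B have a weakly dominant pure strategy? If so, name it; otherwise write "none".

none

Alpha fails to dominate Beta at S1 (4<6).
Beta fails to dominate Alpha at S2 (2<4).
Gamma fails to dominate Delta at S1 (6<7).
Delta fails to dominate Alpha at S4 (2<4).
No single strategy dominates all the others.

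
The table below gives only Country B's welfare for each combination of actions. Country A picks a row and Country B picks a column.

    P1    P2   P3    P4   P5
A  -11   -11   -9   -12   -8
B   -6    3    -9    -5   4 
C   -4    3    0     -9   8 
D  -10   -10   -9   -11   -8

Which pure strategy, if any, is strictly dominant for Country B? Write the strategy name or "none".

P5 vs P1: A: -8>-11, B: 4>-6, C: 8>-4, D: -8>-10.
P5 vs P2: A: -8>-11, B: 4>3, C: 8>3, D: -8>-10.
P5 vs P3: A: -8>-9, B: 4>-9, C: 8>0, D: -8>-9.
P5 vs P4: A: -8>-12, B: 4>-5, C: 8>-9, D: -8>-11.
P5 strictly beats every other strategy against every opponent action, so it is strictly dominant.

P5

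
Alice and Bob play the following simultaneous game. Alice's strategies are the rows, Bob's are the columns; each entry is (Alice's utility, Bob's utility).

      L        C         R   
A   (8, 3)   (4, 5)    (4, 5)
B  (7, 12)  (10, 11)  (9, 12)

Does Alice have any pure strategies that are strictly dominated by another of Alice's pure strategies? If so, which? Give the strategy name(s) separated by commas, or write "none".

A: no other strategy beats it everywhere (B at L (8>7)).
B: no other strategy beats it everywhere (A at C (10>4)).

none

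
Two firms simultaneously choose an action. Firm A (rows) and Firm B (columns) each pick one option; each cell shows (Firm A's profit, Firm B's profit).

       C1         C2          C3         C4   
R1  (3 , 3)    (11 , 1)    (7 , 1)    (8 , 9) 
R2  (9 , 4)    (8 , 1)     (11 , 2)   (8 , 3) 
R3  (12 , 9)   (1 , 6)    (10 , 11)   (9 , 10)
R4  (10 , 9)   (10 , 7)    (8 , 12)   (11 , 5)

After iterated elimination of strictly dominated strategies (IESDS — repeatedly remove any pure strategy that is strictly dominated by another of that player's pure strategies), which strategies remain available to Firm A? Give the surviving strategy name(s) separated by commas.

R2, R3, R4

For Firm B, C1 strictly dominates C2 on the remaining rows (R1: 3>1, R2: 4>1, R3: 9>6, R4: 9>7); eliminate C2.
Row R1 is eliminated: R3 beats it against every remaining column (C1: 12>3, C3: 10>7, C4: 9>8).
Among the remaining strategies, none is strictly dominated by another pure strategy of the same player, so the elimination stops.
Surviving strategies — Firm A: {R2, R3, R4}; Firm B: {C1, C3, C4}.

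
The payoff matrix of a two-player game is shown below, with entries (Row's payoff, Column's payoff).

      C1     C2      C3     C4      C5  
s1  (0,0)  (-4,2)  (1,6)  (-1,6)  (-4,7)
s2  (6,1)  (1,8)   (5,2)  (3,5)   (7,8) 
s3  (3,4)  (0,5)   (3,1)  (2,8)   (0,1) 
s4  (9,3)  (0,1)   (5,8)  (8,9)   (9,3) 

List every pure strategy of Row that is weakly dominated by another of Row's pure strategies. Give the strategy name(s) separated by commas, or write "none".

s2 weakly dominates s1 — C1: 6>0, C2: 1>-4, C3: 5>1, C4: 3>-1, C5: 7>-4.
s2 is not dominated — it holds its own against s1 at C1 (6>0); s3 at C1 (6>3); s4 at C2 (1>0).
s3: dominated, since s2 does at least as well everywhere (C1: 6>3, C2: 1>0, C3: 5>3, C4: 3>2, C5: 7>0).
Nothing dominates s4: s1 at C1 (9>0); s2 at C1 (9>6); s3 at C1 (9>3).

s1, s3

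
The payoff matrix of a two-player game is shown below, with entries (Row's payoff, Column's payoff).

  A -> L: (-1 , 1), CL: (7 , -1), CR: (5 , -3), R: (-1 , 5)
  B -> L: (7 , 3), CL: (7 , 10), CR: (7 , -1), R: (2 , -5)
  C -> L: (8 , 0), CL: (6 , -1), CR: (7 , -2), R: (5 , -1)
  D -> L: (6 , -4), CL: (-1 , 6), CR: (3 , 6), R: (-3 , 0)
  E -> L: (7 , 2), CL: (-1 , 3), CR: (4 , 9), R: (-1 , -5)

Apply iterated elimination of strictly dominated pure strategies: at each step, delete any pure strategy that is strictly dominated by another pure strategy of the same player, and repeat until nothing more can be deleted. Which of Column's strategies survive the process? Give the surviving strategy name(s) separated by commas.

L, CL, R

Row D is eliminated: B beats it against every remaining column (L: 7>6, CL: 7>-1, CR: 7>3, R: 2>-3).
For Row, C strictly dominates E on the remaining columns (L: 8>7, CL: 6>-1, CR: 7>4, R: 5>-1); eliminate E.
For Column, L strictly dominates CR on the remaining rows (A: 1>-3, B: 3>-1, C: 0>-2); eliminate CR.
Among the remaining strategies, none is strictly dominated by another pure strategy of the same player, so the elimination stops.
Surviving strategies — Row: {A, B, C}; Column: {L, CL, R}.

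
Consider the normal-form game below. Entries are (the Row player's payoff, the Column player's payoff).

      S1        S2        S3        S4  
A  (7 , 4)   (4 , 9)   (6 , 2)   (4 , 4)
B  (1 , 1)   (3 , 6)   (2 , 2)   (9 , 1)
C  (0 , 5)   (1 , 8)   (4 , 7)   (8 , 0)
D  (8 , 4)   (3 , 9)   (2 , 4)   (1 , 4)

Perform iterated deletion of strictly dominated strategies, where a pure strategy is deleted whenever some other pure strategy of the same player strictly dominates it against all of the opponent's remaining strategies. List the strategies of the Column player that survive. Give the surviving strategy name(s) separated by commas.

The Column player's strategy S1 is strictly dominated by S2 (A: 9>4, B: 6>1, C: 8>5, D: 9>4) and is removed.
The Row player's strategy D is strictly dominated by A (S2: 4>3, S3: 6>2, S4: 4>1) and is removed.
For the Column player, S2 strictly dominates S3 on the remaining rows (A: 9>2, B: 6>2, C: 8>7); eliminate S3.
Row C is eliminated: B beats it against every remaining column (S2: 3>1, S4: 9>8).
The Column player's strategy S4 is strictly dominated by S2 (A: 9>4, B: 6>1) and is removed.
Row B is eliminated: A beats it against every remaining column (S2: 4>3).
Among the remaining strategies, none is strictly dominated by another pure strategy of the same player, so the elimination stops.
Surviving strategies — the Row player: {A}; the Column player: {S2}.

S2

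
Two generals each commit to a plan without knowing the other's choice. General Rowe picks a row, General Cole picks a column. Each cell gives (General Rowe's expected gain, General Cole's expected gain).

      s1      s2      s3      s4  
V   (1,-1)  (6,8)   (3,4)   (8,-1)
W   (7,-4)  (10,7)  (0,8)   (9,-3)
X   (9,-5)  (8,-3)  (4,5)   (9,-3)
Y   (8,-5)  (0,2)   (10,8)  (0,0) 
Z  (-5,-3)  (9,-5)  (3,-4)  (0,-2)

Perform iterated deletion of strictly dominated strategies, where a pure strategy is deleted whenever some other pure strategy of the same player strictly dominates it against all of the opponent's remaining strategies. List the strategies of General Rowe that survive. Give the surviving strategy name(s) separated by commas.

For General Rowe, X strictly dominates V on the remaining columns (s1: 9>1, s2: 8>6, s3: 4>3, s4: 9>8); eliminate V.
General Cole's strategy s1 is strictly dominated by s4 (W: -3>-4, X: -3>-5, Y: 0>-5, Z: -2>-3) and is removed.
General Cole's strategy s2 is strictly dominated by s3 (W: 8>7, X: 5>-3, Y: 8>2, Z: -4>-5) and is removed.
General Rowe's strategy Z is strictly dominated by X (s3: 4>3, s4: 9>0) and is removed.
For General Cole, s3 strictly dominates s4 on the remaining rows (W: 8>-3, X: 5>-3, Y: 8>0); eliminate s4.
General Rowe's strategy W is strictly dominated by X (s3: 4>0) and is removed.
General Rowe's strategy X is strictly dominated by Y (s3: 10>4) and is removed.
Among the remaining strategies, none is strictly dominated by another pure strategy of the same player, so the elimination stops.
Surviving strategies — General Rowe: {Y}; General Cole: {s3}.

Y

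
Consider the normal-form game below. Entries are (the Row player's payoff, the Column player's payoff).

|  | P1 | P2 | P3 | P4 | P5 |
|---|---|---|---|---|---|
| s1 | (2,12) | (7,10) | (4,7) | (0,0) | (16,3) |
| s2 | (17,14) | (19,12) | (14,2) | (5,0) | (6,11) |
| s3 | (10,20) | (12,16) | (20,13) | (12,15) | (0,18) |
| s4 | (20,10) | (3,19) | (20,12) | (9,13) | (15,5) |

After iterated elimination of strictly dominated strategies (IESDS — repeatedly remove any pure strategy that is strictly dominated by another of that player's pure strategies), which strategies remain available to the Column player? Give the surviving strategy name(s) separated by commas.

The Column player's strategy P3 is strictly dominated by P2 (s1: 10>7, s2: 12>2, s3: 16>13, s4: 19>12) and is removed.
The Column player's strategy P4 is strictly dominated by P2 (s1: 10>0, s2: 12>0, s3: 16>15, s4: 19>13) and is removed.
The Row player's strategy s3 is strictly dominated by s2 (P1: 17>10, P2: 19>12, P5: 6>0) and is removed.
The Column player's strategy P5 is strictly dominated by P1 (s1: 12>3, s2: 14>11, s4: 10>5) and is removed.
For the Row player, s2 strictly dominates s1 on the remaining columns (P1: 17>2, P2: 19>7); eliminate s1.
Among the remaining strategies, none is strictly dominated by another pure strategy of the same player, so the elimination stops.
Surviving strategies — the Row player: {s2, s4}; the Column player: {P1, P2}.

P1, P2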